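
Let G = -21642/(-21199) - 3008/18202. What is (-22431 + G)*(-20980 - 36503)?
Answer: 248757385434926409/192932099 ≈ 1.2894e+9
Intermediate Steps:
G = 165080546/192932099 (G = -21642*(-1/21199) - 3008*1/18202 = 21642/21199 - 1504/9101 = 165080546/192932099 ≈ 0.85564)
(-22431 + G)*(-20980 - 36503) = (-22431 + 165080546/192932099)*(-20980 - 36503) = -4327494832123/192932099*(-57483) = 248757385434926409/192932099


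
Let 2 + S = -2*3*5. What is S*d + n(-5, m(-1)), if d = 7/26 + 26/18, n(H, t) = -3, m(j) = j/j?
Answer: -6767/117 ≈ -57.838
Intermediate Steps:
m(j) = 1
S = -32 (S = -2 - 2*3*5 = -2 - 6*5 = -2 - 30 = -32)
d = 401/234 (d = 7*(1/26) + 26*(1/18) = 7/26 + 13/9 = 401/234 ≈ 1.7137)
S*d + n(-5, m(-1)) = -32*401/234 - 3 = -6416/117 - 3 = -6767/117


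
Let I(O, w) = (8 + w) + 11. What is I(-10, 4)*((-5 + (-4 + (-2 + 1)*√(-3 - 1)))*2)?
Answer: -414 - 92*I ≈ -414.0 - 92.0*I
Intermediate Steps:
I(O, w) = 19 + w
I(-10, 4)*((-5 + (-4 + (-2 + 1)*√(-3 - 1)))*2) = (19 + 4)*((-5 + (-4 + (-2 + 1)*√(-3 - 1)))*2) = 23*((-5 + (-4 - √(-4)))*2) = 23*((-5 + (-4 - 2*I))*2) = 23*((-9 - 2*I)*2) = 23*(-18 - 4*I) = -414 - 92*I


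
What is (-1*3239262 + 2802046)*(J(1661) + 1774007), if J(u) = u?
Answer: -776350460288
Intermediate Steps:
(-1*3239262 + 2802046)*(J(1661) + 1774007) = (-1*3239262 + 2802046)*(1661 + 1774007) = (-3239262 + 2802046)*1775668 = -437216*1775668 = -776350460288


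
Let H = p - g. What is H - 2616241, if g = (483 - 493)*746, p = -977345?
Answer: -3586126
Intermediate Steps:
g = -7460 (g = -10*746 = -7460)
H = -969885 (H = -977345 - 1*(-7460) = -977345 + 7460 = -969885)
H - 2616241 = -969885 - 2616241 = -3586126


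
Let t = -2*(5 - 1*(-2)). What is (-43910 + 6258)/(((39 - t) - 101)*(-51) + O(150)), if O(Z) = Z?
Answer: -18826/1299 ≈ -14.493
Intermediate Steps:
t = -14 (t = -2*(5 + 2) = -2*7 = -14)
(-43910 + 6258)/(((39 - t) - 101)*(-51) + O(150)) = (-43910 + 6258)/(((39 - 1*(-14)) - 101)*(-51) + 150) = -37652/(((39 + 14) - 101)*(-51) + 150) = -37652/((53 - 101)*(-51) + 150) = -37652/(-48*(-51) + 150) = -37652/(2448 + 150) = -37652/2598 = -37652*1/2598 = -18826/1299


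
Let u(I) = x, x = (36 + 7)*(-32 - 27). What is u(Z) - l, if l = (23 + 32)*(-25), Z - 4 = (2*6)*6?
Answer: -1162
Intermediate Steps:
Z = 76 (Z = 4 + (2*6)*6 = 4 + 12*6 = 4 + 72 = 76)
x = -2537 (x = 43*(-59) = -2537)
l = -1375 (l = 55*(-25) = -1375)
u(I) = -2537
u(Z) - l = -2537 - 1*(-1375) = -2537 + 1375 = -1162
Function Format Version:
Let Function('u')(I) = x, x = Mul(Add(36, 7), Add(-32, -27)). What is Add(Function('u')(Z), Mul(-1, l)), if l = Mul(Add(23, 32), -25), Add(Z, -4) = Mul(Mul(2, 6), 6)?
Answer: -1162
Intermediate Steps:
Z = 76 (Z = Add(4, Mul(Mul(2, 6), 6)) = Add(4, Mul(12, 6)) = Add(4, 72) = 76)
x = -2537 (x = Mul(43, -59) = -2537)
l = -1375 (l = Mul(55, -25) = -1375)
Function('u')(I) = -2537
Add(Function('u')(Z), Mul(-1, l)) = Add(-2537, Mul(-1, -1375)) = Add(-2537, 1375) = -1162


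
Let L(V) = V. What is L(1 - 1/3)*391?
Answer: 782/3 ≈ 260.67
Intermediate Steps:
L(1 - 1/3)*391 = (1 - 1/3)*391 = (1 - 1*⅓)*391 = (1 - ⅓)*391 = (⅔)*391 = 782/3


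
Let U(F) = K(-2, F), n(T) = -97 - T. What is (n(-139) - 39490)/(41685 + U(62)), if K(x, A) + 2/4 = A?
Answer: -78896/83493 ≈ -0.94494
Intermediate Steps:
K(x, A) = -½ + A
U(F) = -½ + F
(n(-139) - 39490)/(41685 + U(62)) = ((-97 - 1*(-139)) - 39490)/(41685 + (-½ + 62)) = ((-97 + 139) - 39490)/(41685 + 123/2) = (42 - 39490)/(83493/2) = -39448*2/83493 = -78896/83493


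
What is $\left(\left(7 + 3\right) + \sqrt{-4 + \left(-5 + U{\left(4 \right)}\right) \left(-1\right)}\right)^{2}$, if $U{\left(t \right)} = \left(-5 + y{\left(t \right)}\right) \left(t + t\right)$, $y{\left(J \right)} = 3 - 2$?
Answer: $\left(10 + \sqrt{33}\right)^{2} \approx 247.89$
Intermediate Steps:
$y{\left(J \right)} = 1$
$U{\left(t \right)} = - 8 t$ ($U{\left(t \right)} = \left(-5 + 1\right) \left(t + t\right) = - 4 \cdot 2 t = - 8 t$)
$\left(\left(7 + 3\right) + \sqrt{-4 + \left(-5 + U{\left(4 \right)}\right) \left(-1\right)}\right)^{2} = \left(\left(7 + 3\right) + \sqrt{-4 + \left(-5 - 32\right) \left(-1\right)}\right)^{2} = \left(10 + \sqrt{-4 + \left(-5 - 32\right) \left(-1\right)}\right)^{2} = \left(10 + \sqrt{-4 - -37}\right)^{2} = \left(10 + \sqrt{-4 + 37}\right)^{2} = \left(10 + \sqrt{33}\right)^{2}$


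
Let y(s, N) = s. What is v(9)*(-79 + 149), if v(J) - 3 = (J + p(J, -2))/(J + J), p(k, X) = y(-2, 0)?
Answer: 2135/9 ≈ 237.22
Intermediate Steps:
p(k, X) = -2
v(J) = 3 + (-2 + J)/(2*J) (v(J) = 3 + (J - 2)/(J + J) = 3 + (-2 + J)/((2*J)) = 3 + (-2 + J)*(1/(2*J)) = 3 + (-2 + J)/(2*J))
v(9)*(-79 + 149) = (7/2 - 1/9)*(-79 + 149) = (7/2 - 1*⅑)*70 = (7/2 - ⅑)*70 = (61/18)*70 = 2135/9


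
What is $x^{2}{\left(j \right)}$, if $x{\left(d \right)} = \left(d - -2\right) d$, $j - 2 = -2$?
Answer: $0$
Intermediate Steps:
$j = 0$ ($j = 2 - 2 = 0$)
$x{\left(d \right)} = d \left(2 + d\right)$ ($x{\left(d \right)} = \left(d + 2\right) d = \left(2 + d\right) d = d \left(2 + d\right)$)
$x^{2}{\left(j \right)} = \left(0 \left(2 + 0\right)\right)^{2} = \left(0 \cdot 2\right)^{2} = 0^{2} = 0$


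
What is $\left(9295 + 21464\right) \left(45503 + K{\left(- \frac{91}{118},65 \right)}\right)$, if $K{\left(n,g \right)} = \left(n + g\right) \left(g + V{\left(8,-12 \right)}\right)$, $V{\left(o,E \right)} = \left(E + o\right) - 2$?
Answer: $\frac{3032376015}{2} \approx 1.5162 \cdot 10^{9}$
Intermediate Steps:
$V{\left(o,E \right)} = -2 + E + o$
$K{\left(n,g \right)} = \left(-6 + g\right) \left(g + n\right)$ ($K{\left(n,g \right)} = \left(n + g\right) \left(g - 6\right) = \left(g + n\right) \left(g - 6\right) = \left(g + n\right) \left(-6 + g\right) = \left(-6 + g\right) \left(g + n\right)$)
$\left(9295 + 21464\right) \left(45503 + K{\left(- \frac{91}{118},65 \right)}\right) = \left(9295 + 21464\right) \left(45503 + \left(65^{2} - 390 - 6 \left(- \frac{91}{118}\right) + 65 \left(- \frac{91}{118}\right)\right)\right) = 30759 \left(45503 + \left(4225 - 390 - 6 \left(\left(-91\right) \frac{1}{118}\right) + 65 \left(\left(-91\right) \frac{1}{118}\right)\right)\right) = 30759 \left(45503 + \left(4225 - 390 - - \frac{273}{59} + 65 \left(- \frac{91}{118}\right)\right)\right) = 30759 \left(45503 + \left(4225 - 390 + \frac{273}{59} - \frac{5915}{118}\right)\right) = 30759 \left(45503 + \frac{7579}{2}\right) = 30759 \cdot \frac{98585}{2} = \frac{3032376015}{2}$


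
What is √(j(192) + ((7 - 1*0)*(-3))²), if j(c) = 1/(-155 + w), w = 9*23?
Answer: √298129/26 ≈ 21.000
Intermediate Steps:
w = 207
j(c) = 1/52 (j(c) = 1/(-155 + 207) = 1/52)
√(j(192) + ((7 - 1*0)*(-3))²) = √(1/52 + ((7 - 1*0)*(-3))²) = √(1/52 + ((7 + 0)*(-3))²) = √(1/52 + (7*(-3))²) = √(1/52 + (-21)²) = √(1/52 + 441) = √(22933/52) = √298129/26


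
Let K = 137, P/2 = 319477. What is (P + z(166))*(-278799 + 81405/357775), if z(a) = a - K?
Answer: -12747356958211212/71555 ≈ -1.7815e+11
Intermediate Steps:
P = 638954 (P = 2*319477 = 638954)
z(a) = -137 + a (z(a) = a - 1*137 = a - 137 = -137 + a)
(P + z(166))*(-278799 + 81405/357775) = (638954 + (-137 + 166))*(-278799 + 81405/357775) = (638954 + 29)*(-278799 + 81405*(1/357775)) = 638983*(-278799 + 16281/71555) = 638983*(-19949446164/71555) = -12747356958211212/71555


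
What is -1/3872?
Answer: -1/3872 ≈ -0.00025826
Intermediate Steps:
-1/3872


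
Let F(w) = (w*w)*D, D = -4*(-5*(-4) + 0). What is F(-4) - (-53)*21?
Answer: -167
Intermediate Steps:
D = -80 (D = -4*(20 + 0) = -4*20 = -80)
F(w) = -80*w² (F(w) = (w*w)*(-80) = w²*(-80) = -80*w²)
F(-4) - (-53)*21 = -80*(-4)² - (-53)*21 = -80*16 - 53*(-21) = -1280 + 1113 = -167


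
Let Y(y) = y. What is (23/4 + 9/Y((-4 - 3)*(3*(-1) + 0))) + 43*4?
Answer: 4989/28 ≈ 178.18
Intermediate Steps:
(23/4 + 9/Y((-4 - 3)*(3*(-1) + 0))) + 43*4 = (23/4 + 9/(((-4 - 3)*(3*(-1) + 0)))) + 43*4 = (23*(¼) + 9/((-7*(-3 + 0)))) + 172 = (23/4 + 9/((-7*(-3)))) + 172 = (23/4 + 9/21) + 172 = (23/4 + 9*(1/21)) + 172 = (23/4 + 3/7) + 172 = 173/28 + 172 = 4989/28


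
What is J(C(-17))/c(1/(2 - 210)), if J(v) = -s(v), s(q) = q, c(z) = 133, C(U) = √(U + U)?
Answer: -I*√34/133 ≈ -0.043842*I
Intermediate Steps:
C(U) = √2*√U (C(U) = √(2*U) = √2*√U)
J(v) = -v
J(C(-17))/c(1/(2 - 210)) = -√2*√(-17)/133 = -√2*I*√17*(1/133) = -I*√34*(1/133) = -I*√34/133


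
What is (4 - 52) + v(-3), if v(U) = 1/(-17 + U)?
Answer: -961/20 ≈ -48.050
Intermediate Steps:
(4 - 52) + v(-3) = (4 - 52) + 1/(-17 - 3) = -48 + 1/(-20) = -48 - 1/20 = -961/20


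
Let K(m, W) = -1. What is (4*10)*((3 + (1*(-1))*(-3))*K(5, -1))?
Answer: -240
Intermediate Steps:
(4*10)*((3 + (1*(-1))*(-3))*K(5, -1)) = (4*10)*((3 + (1*(-1))*(-3))*(-1)) = 40*((3 - 1*(-3))*(-1)) = 40*((3 + 3)*(-1)) = 40*(6*(-1)) = 40*(-6) = -240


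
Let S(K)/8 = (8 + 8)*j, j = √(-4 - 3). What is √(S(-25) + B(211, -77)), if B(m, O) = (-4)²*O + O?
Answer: √(-1309 + 128*I*√7) ≈ 4.6421 + 36.477*I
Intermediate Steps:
B(m, O) = 17*O (B(m, O) = 16*O + O = 17*O)
j = I*√7 (j = √(-7) = I*√7 ≈ 2.6458*I)
S(K) = 128*I*√7 (S(K) = 8*((8 + 8)*(I*√7)) = 8*(16*(I*√7)) = 8*(16*I*√7) = 128*I*√7)
√(S(-25) + B(211, -77)) = √(128*I*√7 + 17*(-77)) = √(128*I*√7 - 1309) = √(-1309 + 128*I*√7)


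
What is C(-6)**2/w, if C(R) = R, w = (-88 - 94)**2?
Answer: 9/8281 ≈ 0.0010868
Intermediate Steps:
w = 33124 (w = (-182)**2 = 33124)
C(-6)**2/w = (-6)**2/33124 = 36*(1/33124) = 9/8281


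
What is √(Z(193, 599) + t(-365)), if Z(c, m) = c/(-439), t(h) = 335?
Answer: 2*√16119202/439 ≈ 18.291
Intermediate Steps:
Z(c, m) = -c/439 (Z(c, m) = c*(-1/439) = -c/439)
√(Z(193, 599) + t(-365)) = √(-1/439*193 + 335) = √(-193/439 + 335) = √(146872/439) = 2*√16119202/439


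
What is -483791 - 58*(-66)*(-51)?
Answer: -679019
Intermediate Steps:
-483791 - 58*(-66)*(-51) = -483791 + 3828*(-51) = -483791 - 195228 = -679019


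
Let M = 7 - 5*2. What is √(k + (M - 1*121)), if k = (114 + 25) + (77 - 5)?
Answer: √87 ≈ 9.3274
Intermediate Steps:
M = -3 (M = 7 - 10 = -3)
k = 211 (k = 139 + 72 = 211)
√(k + (M - 1*121)) = √(211 + (-3 - 1*121)) = √(211 + (-3 - 121)) = √(211 - 124) = √87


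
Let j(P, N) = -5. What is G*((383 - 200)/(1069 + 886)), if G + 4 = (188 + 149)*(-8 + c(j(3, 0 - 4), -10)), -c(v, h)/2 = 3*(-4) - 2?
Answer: 1232688/1955 ≈ 630.53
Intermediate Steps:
c(v, h) = 28 (c(v, h) = -2*(3*(-4) - 2) = -2*(-12 - 2) = -2*(-14) = 28)
G = 6736 (G = -4 + (188 + 149)*(-8 + 28) = -4 + 337*20 = -4 + 6740 = 6736)
G*((383 - 200)/(1069 + 886)) = 6736*((383 - 200)/(1069 + 886)) = 6736*(183/1955) = 1232688/1955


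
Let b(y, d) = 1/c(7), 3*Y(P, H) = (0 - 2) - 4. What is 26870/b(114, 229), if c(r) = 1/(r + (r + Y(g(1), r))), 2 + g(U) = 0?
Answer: 13435/6 ≈ 2239.2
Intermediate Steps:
g(U) = -2 (g(U) = -2 + 0 = -2)
Y(P, H) = -2 (Y(P, H) = ((0 - 2) - 4)/3 = (-2 - 4)/3 = (⅓)*(-6) = -2)
c(r) = 1/(-2 + 2*r) (c(r) = 1/(r + (r - 2)) = 1/(r + (-2 + r)) = 1/(-2 + 2*r))
b(y, d) = 12 (b(y, d) = 1/(1/(2*(-1 + 7))) = 1/((½)/6) = 1/((½)*(⅙)) = 1/(1/12) = 12)
26870/b(114, 229) = 26870/12 = 26870*(1/12) = 13435/6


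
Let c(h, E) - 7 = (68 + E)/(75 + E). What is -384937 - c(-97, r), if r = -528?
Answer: -174380092/453 ≈ -3.8495e+5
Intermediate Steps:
c(h, E) = 7 + (68 + E)/(75 + E)
-384937 - c(-97, r) = -384937 - (593 + 8*(-528))/(75 - 528) = -384937 - (593 - 4224)/(-453) = -384937 - (-1)*(-3631)/453 = -384937 - 1*3631/453 = -384937 - 3631/453 = -174380092/453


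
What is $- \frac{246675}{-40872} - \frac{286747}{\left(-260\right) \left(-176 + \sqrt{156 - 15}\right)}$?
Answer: $- \frac{545438289}{2100480200} - \frac{286747 \sqrt{141}}{8017100} \approx -0.68438$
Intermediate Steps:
$- \frac{246675}{-40872} - \frac{286747}{\left(-260\right) \left(-176 + \sqrt{156 - 15}\right)} = \left(-246675\right) \left(- \frac{1}{40872}\right) - \frac{286747}{\left(-260\right) \left(-176 + \sqrt{141}\right)} = \frac{6325}{1048} - \frac{286747}{45760 - 260 \sqrt{141}}$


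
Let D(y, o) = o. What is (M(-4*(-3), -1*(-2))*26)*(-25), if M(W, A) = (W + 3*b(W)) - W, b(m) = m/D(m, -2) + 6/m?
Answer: 10725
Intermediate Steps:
b(m) = 6/m - m/2 (b(m) = m/(-2) + 6/m = m*(-½) + 6/m = -m/2 + 6/m = 6/m - m/2)
M(W, A) = 18/W - 3*W/2 (M(W, A) = (W + 3*(6/W - W/2)) - W = (W + (18/W - 3*W/2)) - W = (18/W - W/2) - W = 18/W - 3*W/2)
(M(-4*(-3), -1*(-2))*26)*(-25) = ((18/((-4*(-3))) - (-6)*(-3))*26)*(-25) = ((18/12 - 3/2*12)*26)*(-25) = ((18*(1/12) - 18)*26)*(-25) = ((3/2 - 18)*26)*(-25) = -33/2*26*(-25) = -429*(-25) = 10725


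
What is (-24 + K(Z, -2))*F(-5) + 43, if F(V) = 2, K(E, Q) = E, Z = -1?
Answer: -7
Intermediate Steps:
(-24 + K(Z, -2))*F(-5) + 43 = (-24 - 1)*2 + 43 = -25*2 + 43 = -50 + 43 = -7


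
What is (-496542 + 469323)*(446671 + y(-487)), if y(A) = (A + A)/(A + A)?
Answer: -12157965168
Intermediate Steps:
y(A) = 1 (y(A) = (2*A)/((2*A)) = (2*A)*(1/(2*A)) = 1)
(-496542 + 469323)*(446671 + y(-487)) = (-496542 + 469323)*(446671 + 1) = -27219*446672 = -12157965168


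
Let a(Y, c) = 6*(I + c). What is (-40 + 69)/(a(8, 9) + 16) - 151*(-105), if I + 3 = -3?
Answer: 539099/34 ≈ 15856.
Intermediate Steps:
I = -6 (I = -3 - 3 = -6)
a(Y, c) = -36 + 6*c (a(Y, c) = 6*(-6 + c) = -36 + 6*c)
(-40 + 69)/(a(8, 9) + 16) - 151*(-105) = (-40 + 69)/((-36 + 6*9) + 16) - 151*(-105) = 29/((-36 + 54) + 16) + 15855 = 29/(18 + 16) + 15855 = 29/34 + 15855 = 539099/34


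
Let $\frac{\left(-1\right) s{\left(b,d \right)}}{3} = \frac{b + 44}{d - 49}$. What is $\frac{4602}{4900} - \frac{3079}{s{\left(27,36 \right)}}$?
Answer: $- \frac{97576037}{521850} \approx -186.98$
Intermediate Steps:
$s{\left(b,d \right)} = - \frac{3 \left(44 + b\right)}{-49 + d}$ ($s{\left(b,d \right)} = - 3 \frac{b + 44}{d - 49} = - 3 \frac{44 + b}{-49 + d} = - \frac{3 \left(44 + b\right)}{-49 + d}$)
$\frac{4602}{4900} - \frac{3079}{s{\left(27,36 \right)}} = \frac{4602}{4900} - \frac{3079}{3 \frac{1}{-49 + 36} \left(-44 - 27\right)} = 4602 \cdot \frac{1}{4900} - \frac{3079}{3 \frac{1}{-13} \left(-44 - 27\right)} = \frac{2301}{2450} - \frac{3079}{3 \left(- \frac{1}{13}\right) \left(-71\right)} = \frac{2301}{2450} - \frac{3079}{\frac{213}{13}} = \frac{2301}{2450} - \frac{40027}{213} = - \frac{97576037}{521850}$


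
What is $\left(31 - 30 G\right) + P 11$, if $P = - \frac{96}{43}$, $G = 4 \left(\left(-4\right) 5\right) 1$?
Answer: $\frac{103477}{43} \approx 2406.4$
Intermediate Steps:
$G = -80$ ($G = 4 \left(-20\right) 1 = \left(-80\right) 1 = -80$)
$P = - \frac{96}{43}$ ($P = \left(-96\right) \frac{1}{43} = - \frac{96}{43} \approx -2.2326$)
$\left(31 - 30 G\right) + P 11 = \left(31 - -2400\right) - \frac{1056}{43} = \left(31 + 2400\right) - \frac{1056}{43} = 2431 - \frac{1056}{43} = \frac{103477}{43}$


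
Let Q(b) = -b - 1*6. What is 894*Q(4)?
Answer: -8940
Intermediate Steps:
Q(b) = -6 - b (Q(b) = -b - 6 = -6 - b)
894*Q(4) = 894*(-6 - 1*4) = 894*(-6 - 4) = 894*(-10) = -8940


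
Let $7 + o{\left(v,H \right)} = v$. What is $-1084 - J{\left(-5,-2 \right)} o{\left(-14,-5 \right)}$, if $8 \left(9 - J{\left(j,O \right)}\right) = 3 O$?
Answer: $- \frac{3517}{4} \approx -879.25$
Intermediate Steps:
$J{\left(j,O \right)} = 9 - \frac{3 O}{8}$
$o{\left(v,H \right)} = -7 + v$
$-1084 - J{\left(-5,-2 \right)} o{\left(-14,-5 \right)} = -1084 - \left(9 - - \frac{3}{4}\right) \left(-7 - 14\right) = -1084 - \left(9 + \frac{3}{4}\right) \left(-21\right) = -1084 - \frac{39}{4} \left(-21\right) = -1084 - - \frac{819}{4} = -1084 + \frac{819}{4} = - \frac{3517}{4}$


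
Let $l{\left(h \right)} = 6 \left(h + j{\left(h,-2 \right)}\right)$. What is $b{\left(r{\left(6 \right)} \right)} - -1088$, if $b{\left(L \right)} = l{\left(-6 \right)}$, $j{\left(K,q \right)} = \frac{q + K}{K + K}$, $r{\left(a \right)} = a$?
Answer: $1056$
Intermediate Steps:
$j{\left(K,q \right)} = \frac{K + q}{2 K}$
$l{\left(h \right)} = 6 h + \frac{3 \left(-2 + h\right)}{h}$ ($l{\left(h \right)} = 6 \left(h + \frac{h - 2}{2 h}\right) = 6 \left(h + \frac{-2 + h}{2 h}\right) = 6 h + \frac{3 \left(-2 + h\right)}{h}$)
$b{\left(L \right)} = -32$ ($b{\left(L \right)} = 3 - \frac{6}{-6} + 6 \left(-6\right) = 3 - -1 - 36 = 3 + 1 - 36 = -32$)
$b{\left(r{\left(6 \right)} \right)} - -1088 = -32 - -1088 = -32 + 1088 = 1056$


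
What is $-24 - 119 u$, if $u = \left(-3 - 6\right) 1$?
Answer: $1047$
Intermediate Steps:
$u = -9$ ($u = \left(-9\right) 1 = -9$)
$-24 - 119 u = -24 - -1071 = -24 + 1071 = 1047$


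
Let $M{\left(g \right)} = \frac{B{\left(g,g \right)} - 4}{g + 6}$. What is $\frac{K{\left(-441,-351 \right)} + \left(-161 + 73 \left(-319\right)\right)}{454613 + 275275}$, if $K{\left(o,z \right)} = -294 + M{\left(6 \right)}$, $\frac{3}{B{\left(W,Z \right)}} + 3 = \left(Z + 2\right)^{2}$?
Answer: $- \frac{17379385}{534278016} \approx -0.032529$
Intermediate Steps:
$B{\left(W,Z \right)} = \frac{3}{-3 + \left(2 + Z\right)^{2}}$ ($B{\left(W,Z \right)} = \frac{3}{-3 + \left(Z + 2\right)^{2}} = \frac{3}{-3 + \left(2 + Z\right)^{2}}$)
$M{\left(g \right)} = \frac{-4 + \frac{3}{-3 + \left(2 + g\right)^{2}}}{6 + g}$ ($M{\left(g \right)} = \frac{\frac{3}{-3 + \left(2 + g\right)^{2}} - 4}{g + 6} = \frac{-4 + \frac{3}{-3 + \left(2 + g\right)^{2}}}{6 + g}$)
$K{\left(o,z \right)} = - \frac{215449}{732}$ ($K{\left(o,z \right)} = -294 + \frac{15 - 4 \left(2 + 6\right)^{2}}{\left(-3 + \left(2 + 6\right)^{2}\right) \left(6 + 6\right)} = -294 + \frac{15 - 4 \cdot 8^{2}}{\left(-3 + 8^{2}\right) 12} = -294 + \frac{1}{-3 + 64} \cdot \frac{1}{12} \left(15 - 256\right) = -294 + \frac{1}{61} \cdot \frac{1}{12} \left(15 - 256\right) = -294 + \frac{1}{61} \cdot \frac{1}{12} \left(-241\right) = -294 - \frac{241}{732} = - \frac{215449}{732}$)
$\frac{K{\left(-441,-351 \right)} + \left(-161 + 73 \left(-319\right)\right)}{454613 + 275275} = \frac{- \frac{215449}{732} + \left(-161 + 73 \left(-319\right)\right)}{454613 + 275275} = \frac{- \frac{215449}{732} - 23448}{729888} = \left(- \frac{215449}{732} - 23448\right) \frac{1}{729888} = \left(- \frac{17379385}{732}\right) \frac{1}{729888} = - \frac{17379385}{534278016}$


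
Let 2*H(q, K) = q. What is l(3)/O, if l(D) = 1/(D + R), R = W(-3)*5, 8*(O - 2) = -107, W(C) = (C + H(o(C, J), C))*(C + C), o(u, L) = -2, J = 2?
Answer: -8/11193 ≈ -0.00071473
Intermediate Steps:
H(q, K) = q/2
W(C) = 2*C*(-1 + C) (W(C) = (C + (1/2)*(-2))*(C + C) = (C - 1)*(2*C) = (-1 + C)*(2*C) = 2*C*(-1 + C))
O = -91/8 (O = 2 + (1/8)*(-107) = 2 - 107/8 = -91/8 ≈ -11.375)
R = 120 (R = (2*(-3)*(-1 - 3))*5 = (2*(-3)*(-4))*5 = 24*5 = 120)
l(D) = 1/(120 + D) (l(D) = 1/(D + 120) = 1/(120 + D))
l(3)/O = 1/((120 + 3)*(-91/8)) = -8/91/123 = (1/123)*(-8/91) = -8/11193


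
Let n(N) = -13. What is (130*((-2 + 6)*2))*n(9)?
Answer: -13520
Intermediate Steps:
(130*((-2 + 6)*2))*n(9) = (130*((-2 + 6)*2))*(-13) = (130*(4*2))*(-13) = (130*8)*(-13) = 1040*(-13) = -13520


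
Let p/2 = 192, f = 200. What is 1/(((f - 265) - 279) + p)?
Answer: 1/40 ≈ 0.025000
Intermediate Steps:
p = 384 (p = 2*192 = 384)
1/(((f - 265) - 279) + p) = 1/(((200 - 265) - 279) + 384) = 1/((-65 - 279) + 384) = 1/(-344 + 384) = 1/40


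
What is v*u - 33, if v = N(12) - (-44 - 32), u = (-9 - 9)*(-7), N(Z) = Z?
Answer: 11055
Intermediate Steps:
u = 126 (u = -18*(-7) = 126)
v = 88 (v = 12 - (-44 - 32) = 12 - 1*(-76) = 12 + 76 = 88)
v*u - 33 = 88*126 - 33 = 11088 - 33 = 11055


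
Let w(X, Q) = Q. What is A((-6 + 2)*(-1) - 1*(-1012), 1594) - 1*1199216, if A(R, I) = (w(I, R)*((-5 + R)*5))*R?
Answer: 5216854864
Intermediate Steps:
A(R, I) = R²*(-25 + 5*R) (A(R, I) = (R*((-5 + R)*5))*R = (R*(-25 + 5*R))*R = R²*(-25 + 5*R))
A((-6 + 2)*(-1) - 1*(-1012), 1594) - 1*1199216 = 5*((-6 + 2)*(-1) - 1*(-1012))²*(-5 + ((-6 + 2)*(-1) - 1*(-1012))) - 1*1199216 = 5*(-4*(-1) + 1012)²*(-5 + (-4*(-1) + 1012)) - 1199216 = 5*(4 + 1012)²*(-5 + (4 + 1012)) - 1199216 = 5*1016²*(-5 + 1016) - 1199216 = 5*1032256*1011 - 1199216 = 5218054080 - 1199216 = 5216854864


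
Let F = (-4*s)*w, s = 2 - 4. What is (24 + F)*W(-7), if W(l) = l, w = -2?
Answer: -56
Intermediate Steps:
s = -2
F = -16 (F = -4*(-2)*(-2) = 8*(-2) = -16)
(24 + F)*W(-7) = (24 - 16)*(-7) = 8*(-7) = -56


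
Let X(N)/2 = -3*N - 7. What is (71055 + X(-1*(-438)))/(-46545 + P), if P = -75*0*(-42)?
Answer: -68413/46545 ≈ -1.4698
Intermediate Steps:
P = 0 (P = 0*(-42) = 0)
X(N) = -14 - 6*N (X(N) = 2*(-3*N - 7) = 2*(-7 - 3*N) = -14 - 6*N)
(71055 + X(-1*(-438)))/(-46545 + P) = (71055 + (-14 - (-6)*(-438)))/(-46545 + 0) = (71055 + (-14 - 6*438))/(-46545) = (71055 + (-14 - 2628))*(-1/46545) = (71055 - 2642)*(-1/46545) = 68413*(-1/46545) = -68413/46545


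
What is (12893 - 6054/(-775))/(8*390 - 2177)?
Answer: 9998129/730825 ≈ 13.681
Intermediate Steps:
(12893 - 6054/(-775))/(8*390 - 2177) = (12893 - 6054*(-1/775))/(3120 - 2177) = (12893 + 6054/775)/943 = (9998129/775)*(1/943) = 9998129/730825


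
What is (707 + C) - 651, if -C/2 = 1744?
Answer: -3432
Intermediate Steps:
C = -3488 (C = -2*1744 = -3488)
(707 + C) - 651 = (707 - 3488) - 651 = -2781 - 651 = -3432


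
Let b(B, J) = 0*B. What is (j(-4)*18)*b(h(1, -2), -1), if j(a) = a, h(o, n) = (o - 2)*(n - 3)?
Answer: 0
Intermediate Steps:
h(o, n) = (-3 + n)*(-2 + o) (h(o, n) = (-2 + o)*(-3 + n) = (-3 + n)*(-2 + o))
b(B, J) = 0
(j(-4)*18)*b(h(1, -2), -1) = -4*18*0 = -72*0 = 0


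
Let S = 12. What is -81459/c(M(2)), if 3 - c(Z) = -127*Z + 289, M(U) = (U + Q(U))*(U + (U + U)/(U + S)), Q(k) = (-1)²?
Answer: -570213/4094 ≈ -139.28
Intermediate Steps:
Q(k) = 1
M(U) = (1 + U)*(U + 2*U/(12 + U)) (M(U) = (U + 1)*(U + (U + U)/(U + 12)) = (1 + U)*(U + (2*U)/(12 + U)) = (1 + U)*(U + 2*U/(12 + U)))
c(Z) = -286 + 127*Z (c(Z) = 3 - (-127*Z + 289) = 3 - (289 - 127*Z) = 3 + (-289 + 127*Z) = -286 + 127*Z)
-81459/c(M(2)) = -81459/(-286 + 127*(2*(14 + 2² + 15*2)/(12 + 2))) = -81459/(-286 + 127*(2*(14 + 4 + 30)/14)) = -81459/(-286 + 127*(2*(1/14)*48)) = -81459/(-286 + 127*(48/7)) = -81459/(-286 + 6096/7) = -81459/4094/7 = -81459*7/4094 = -570213/4094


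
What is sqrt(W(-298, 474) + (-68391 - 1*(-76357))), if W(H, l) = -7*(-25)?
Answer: sqrt(8141) ≈ 90.228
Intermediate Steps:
W(H, l) = 175
sqrt(W(-298, 474) + (-68391 - 1*(-76357))) = sqrt(175 + (-68391 - 1*(-76357))) = sqrt(175 + (-68391 + 76357)) = sqrt(175 + 7966) = sqrt(8141)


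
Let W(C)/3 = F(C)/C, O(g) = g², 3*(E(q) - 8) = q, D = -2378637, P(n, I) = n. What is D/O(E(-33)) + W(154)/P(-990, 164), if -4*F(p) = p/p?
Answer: -53725481039/203280 ≈ -2.6429e+5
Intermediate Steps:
E(q) = 8 + q/3
F(p) = -¼ (F(p) = -p/(4*p) = -¼*1 = -¼)
W(C) = -3/(4*C) (W(C) = 3*(-1/(4*C)) = -3/(4*C))
D/O(E(-33)) + W(154)/P(-990, 164) = -2378637/(8 + (⅓)*(-33))² - ¾/154/(-990) = -2378637/(8 - 11)² - ¾*1/154*(-1/990) = -2378637/((-3)²) - 3/616*(-1/990) = -2378637/9 + 1/203280 = -2378637*⅑ + 1/203280 = -264293 + 1/203280 = -53725481039/203280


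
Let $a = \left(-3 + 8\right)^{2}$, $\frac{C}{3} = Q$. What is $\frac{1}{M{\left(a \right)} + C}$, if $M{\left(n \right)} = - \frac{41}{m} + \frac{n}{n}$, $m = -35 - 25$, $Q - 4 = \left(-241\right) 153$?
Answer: $- \frac{60}{6636319} \approx -9.0412 \cdot 10^{-6}$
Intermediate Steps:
$Q = -36869$ ($Q = 4 - 36873 = -36869$)
$m = -60$
$C = -110607$ ($C = 3 \left(-36869\right) = -110607$)
$a = 25$ ($a = 5^{2} = 25$)
$M{\left(n \right)} = \frac{101}{60}$ ($M{\left(n \right)} = - \frac{41}{-60} + \frac{n}{n} = \left(-41\right) \left(- \frac{1}{60}\right) + 1 = \frac{41}{60} + 1 = \frac{101}{60}$)
$\frac{1}{M{\left(a \right)} + C} = \frac{1}{\frac{101}{60} - 110607} = \frac{1}{- \frac{6636319}{60}} = - \frac{60}{6636319}$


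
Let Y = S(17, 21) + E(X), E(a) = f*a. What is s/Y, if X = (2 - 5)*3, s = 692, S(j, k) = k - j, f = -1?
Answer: 692/13 ≈ 53.231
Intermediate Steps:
X = -9 (X = -3*3 = -9)
E(a) = -a
Y = 13 (Y = (21 - 1*17) - 1*(-9) = (21 - 17) + 9 = 4 + 9 = 13)
s/Y = 692/13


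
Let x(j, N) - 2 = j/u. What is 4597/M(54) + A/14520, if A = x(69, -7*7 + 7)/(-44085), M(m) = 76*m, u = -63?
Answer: 35760824333/31925695725 ≈ 1.1201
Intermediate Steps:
x(j, N) = 2 - j/63 (x(j, N) = 2 + j/(-63) = 2 + j*(-1/63) = 2 - j/63)
A = -19/925785 (A = (2 - 1/63*69)/(-44085) = (2 - 23/21)*(-1/44085) = (19/21)*(-1/44085) = -19/925785 ≈ -2.0523e-5)
4597/M(54) + A/14520 = 4597/((76*54)) - 19/925785/14520 = 4597/4104 - 19/925785*1/14520 = 4597*(1/4104) - 19/13442398200 = 4597/4104 - 19/13442398200 = 35760824333/31925695725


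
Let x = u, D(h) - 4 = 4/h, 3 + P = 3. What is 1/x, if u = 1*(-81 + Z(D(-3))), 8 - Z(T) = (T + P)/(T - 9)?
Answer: -19/1379 ≈ -0.013778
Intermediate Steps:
P = 0 (P = -3 + 3 = 0)
D(h) = 4 + 4/h
Z(T) = 8 - T/(-9 + T) (Z(T) = 8 - (T + 0)/(T - 9) = 8 - T/(-9 + T))
u = -1379/19 (u = 1*(-81 + (-72 + 7*(4 + 4/(-3)))/(-9 + (4 + 4/(-3)))) = 1*(-81 + (-72 + 7*(4 + 4*(-⅓)))/(-9 + (4 + 4*(-⅓)))) = 1*(-81 + (-72 + 7*(4 - 4/3))/(-9 + (4 - 4/3))) = 1*(-81 + (-72 + 7*(8/3))/(-9 + 8/3)) = 1*(-81 + (-72 + 56/3)/(-19/3)) = 1*(-81 - 3/19*(-160/3)) = 1*(-81 + 160/19) = 1*(-1379/19) = -1379/19 ≈ -72.579)
x = -1379/19 ≈ -72.579
1/x = 1/(-1379/19) = -19/1379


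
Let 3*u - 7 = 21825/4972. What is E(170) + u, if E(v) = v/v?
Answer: 71545/14916 ≈ 4.7965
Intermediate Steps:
E(v) = 1
u = 56629/14916 (u = 7/3 + (21825/4972)/3 = 7/3 + (21825*(1/4972))/3 = 7/3 + (⅓)*(21825/4972) = 7/3 + 7275/4972 = 56629/14916 ≈ 3.7965)
E(170) + u = 1 + 56629/14916 = 71545/14916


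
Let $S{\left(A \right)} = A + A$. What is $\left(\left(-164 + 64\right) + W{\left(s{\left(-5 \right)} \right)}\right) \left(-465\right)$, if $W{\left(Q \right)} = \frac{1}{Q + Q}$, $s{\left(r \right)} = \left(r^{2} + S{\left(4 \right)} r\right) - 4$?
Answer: $\frac{1767465}{38} \approx 46512.0$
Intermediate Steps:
$S{\left(A \right)} = 2 A$
$s{\left(r \right)} = -4 + r^{2} + 8 r$ ($s{\left(r \right)} = \left(r^{2} + 2 \cdot 4 r\right) - 4 = \left(r^{2} + 8 r\right) - 4 = -4 + r^{2} + 8 r$)
$W{\left(Q \right)} = \frac{1}{2 Q}$
$\left(\left(-164 + 64\right) + W{\left(s{\left(-5 \right)} \right)}\right) \left(-465\right) = \left(\left(-164 + 64\right) + \frac{1}{2 \left(-4 + \left(-5\right)^{2} + 8 \left(-5\right)\right)}\right) \left(-465\right) = \left(-100 + \frac{1}{2 \left(-4 + 25 - 40\right)}\right) \left(-465\right) = \left(-100 + \frac{1}{2 \left(-19\right)}\right) \left(-465\right) = \left(-100 + \frac{1}{2} \left(- \frac{1}{19}\right)\right) \left(-465\right) = \left(-100 - \frac{1}{38}\right) \left(-465\right) = \left(- \frac{3801}{38}\right) \left(-465\right) = \frac{1767465}{38}$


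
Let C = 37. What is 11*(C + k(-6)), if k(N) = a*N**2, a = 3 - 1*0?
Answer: 1595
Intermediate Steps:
a = 3 (a = 3 + 0 = 3)
k(N) = 3*N**2
11*(C + k(-6)) = 11*(37 + 3*(-6)**2) = 11*(37 + 3*36) = 11*(37 + 108) = 11*145 = 1595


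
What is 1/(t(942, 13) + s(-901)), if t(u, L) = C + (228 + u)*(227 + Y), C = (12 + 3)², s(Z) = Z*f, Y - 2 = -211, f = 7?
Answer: 1/14978 ≈ 6.6765e-5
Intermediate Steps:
Y = -209 (Y = 2 - 211 = -209)
s(Z) = 7*Z (s(Z) = Z*7 = 7*Z)
C = 225 (C = 15² = 225)
t(u, L) = 4329 + 18*u (t(u, L) = 225 + (228 + u)*(227 - 209) = 225 + (228 + u)*18 = 225 + (4104 + 18*u) = 4329 + 18*u)
1/(t(942, 13) + s(-901)) = 1/((4329 + 18*942) + 7*(-901)) = 1/((4329 + 16956) - 6307) = 1/(21285 - 6307) = 1/14978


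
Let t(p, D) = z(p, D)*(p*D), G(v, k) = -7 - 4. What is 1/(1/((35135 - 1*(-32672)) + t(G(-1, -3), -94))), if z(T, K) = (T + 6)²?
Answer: 93657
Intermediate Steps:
z(T, K) = (6 + T)²
G(v, k) = -11
t(p, D) = D*p*(6 + p)² (t(p, D) = (6 + p)²*(p*D) = (6 + p)²*(D*p) = D*p*(6 + p)²)
1/(1/((35135 - 1*(-32672)) + t(G(-1, -3), -94))) = 1/(1/((35135 - 1*(-32672)) - 94*(-11)*(6 - 11)²)) = 1/(1/((35135 + 32672) - 94*(-11)*(-5)²)) = 1/(1/(67807 - 94*(-11)*25)) = 1/(1/(67807 + 25850)) = 1/(1/93657) = 93657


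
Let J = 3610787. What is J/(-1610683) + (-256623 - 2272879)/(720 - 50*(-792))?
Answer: -2109906400853/32471369280 ≈ -64.977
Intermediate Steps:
J/(-1610683) + (-256623 - 2272879)/(720 - 50*(-792)) = 3610787/(-1610683) + (-256623 - 2272879)/(720 - 50*(-792)) = 3610787*(-1/1610683) - 2529502/(720 + 39600) = -3610787/1610683 - 2529502/40320 = -3610787/1610683 - 2529502*1/40320 = -3610787/1610683 - 1264751/20160 = -2109906400853/32471369280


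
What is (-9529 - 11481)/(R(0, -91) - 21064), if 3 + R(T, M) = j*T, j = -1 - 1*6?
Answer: 21010/21067 ≈ 0.99729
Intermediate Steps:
j = -7 (j = -1 - 6 = -7)
R(T, M) = -3 - 7*T
(-9529 - 11481)/(R(0, -91) - 21064) = (-9529 - 11481)/((-3 - 7*0) - 21064) = -21010/((-3 + 0) - 21064) = -21010/(-3 - 21064) = -21010/(-21067) = -21010*(-1/21067) = 21010/21067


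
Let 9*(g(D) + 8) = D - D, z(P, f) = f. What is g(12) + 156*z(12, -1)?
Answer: -164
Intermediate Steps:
g(D) = -8 (g(D) = -8 + (D - D)/9 = -8 + (⅑)*0 = -8 + 0 = -8)
g(12) + 156*z(12, -1) = -8 + 156*(-1) = -8 - 156 = -164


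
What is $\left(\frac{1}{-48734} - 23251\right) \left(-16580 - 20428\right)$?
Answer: $\frac{20967145804440}{24367} \approx 8.6047 \cdot 10^{8}$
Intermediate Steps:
$\left(\frac{1}{-48734} - 23251\right) \left(-16580 - 20428\right) = \left(- \frac{1}{48734} - 23251\right) \left(-37008\right) = \left(- \frac{1133114235}{48734}\right) \left(-37008\right) = \frac{20967145804440}{24367}$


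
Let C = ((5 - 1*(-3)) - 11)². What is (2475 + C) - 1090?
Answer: 1394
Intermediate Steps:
C = 9 (C = ((5 + 3) - 11)² = (8 - 11)² = (-3)² = 9)
(2475 + C) - 1090 = (2475 + 9) - 1090 = 2484 - 1090 = 1394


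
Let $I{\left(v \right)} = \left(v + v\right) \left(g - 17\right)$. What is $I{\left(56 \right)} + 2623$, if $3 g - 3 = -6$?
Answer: $607$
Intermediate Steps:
$g = -1$ ($g = 1 + \frac{1}{3} \left(-6\right) = 1 - 2 = -1$)
$I{\left(v \right)} = - 36 v$ ($I{\left(v \right)} = \left(v + v\right) \left(-1 - 17\right) = 2 v \left(-18\right) = - 36 v$)
$I{\left(56 \right)} + 2623 = \left(-36\right) 56 + 2623 = -2016 + 2623 = 607$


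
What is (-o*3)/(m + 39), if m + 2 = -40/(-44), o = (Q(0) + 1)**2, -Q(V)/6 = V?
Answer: -11/139 ≈ -0.079137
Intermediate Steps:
Q(V) = -6*V
o = 1 (o = (-6*0 + 1)**2 = (0 + 1)**2 = 1**2 = 1)
m = -12/11 (m = -2 - 40/(-44) = -2 - 40*(-1/44) = -2 + 10/11 = -12/11 ≈ -1.0909)
(-o*3)/(m + 39) = (-1*1*3)/(-12/11 + 39) = (-1*3)/(417/11) = -3*11/417 = -11/139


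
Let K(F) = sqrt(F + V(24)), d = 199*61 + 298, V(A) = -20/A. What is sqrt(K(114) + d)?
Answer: sqrt(447732 + 6*sqrt(4074))/6 ≈ 111.57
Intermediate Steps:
d = 12437 (d = 12139 + 298 = 12437)
K(F) = sqrt(-5/6 + F) (K(F) = sqrt(F - 20/24) = sqrt(F - 20*1/24) = sqrt(F - 5/6) = sqrt(-5/6 + F))
sqrt(K(114) + d) = sqrt(sqrt(-30 + 36*114)/6 + 12437) = sqrt(sqrt(-30 + 4104)/6 + 12437) = sqrt(sqrt(4074)/6 + 12437) = sqrt(12437 + sqrt(4074)/6)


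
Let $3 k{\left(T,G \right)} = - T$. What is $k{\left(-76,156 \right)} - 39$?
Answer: $- \frac{41}{3} \approx -13.667$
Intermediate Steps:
$k{\left(T,G \right)} = - \frac{T}{3}$ ($k{\left(T,G \right)} = \frac{\left(-1\right) T}{3} = - \frac{T}{3}$)
$k{\left(-76,156 \right)} - 39 = \left(- \frac{1}{3}\right) \left(-76\right) - 39 = \frac{76}{3} - 39 = - \frac{41}{3}$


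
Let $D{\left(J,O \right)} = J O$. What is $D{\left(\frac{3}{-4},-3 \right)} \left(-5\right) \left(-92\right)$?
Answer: $1035$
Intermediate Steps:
$D{\left(\frac{3}{-4},-3 \right)} \left(-5\right) \left(-92\right) = \frac{3}{-4} \left(-3\right) \left(-5\right) \left(-92\right) = 3 \left(- \frac{1}{4}\right) \left(-3\right) \left(-5\right) \left(-92\right) = \left(- \frac{3}{4}\right) \left(-3\right) \left(-5\right) \left(-92\right) = \frac{9}{4} \left(-5\right) \left(-92\right) = \left(- \frac{45}{4}\right) \left(-92\right) = 1035$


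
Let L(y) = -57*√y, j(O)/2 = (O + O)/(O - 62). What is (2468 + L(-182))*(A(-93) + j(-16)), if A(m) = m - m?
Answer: 78976/39 - 608*I*√182/13 ≈ 2025.0 - 630.95*I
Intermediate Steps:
A(m) = 0
j(O) = 4*O/(-62 + O) (j(O) = 2*((O + O)/(O - 62)) = 2*((2*O)/(-62 + O)) = 2*(2*O/(-62 + O)) = 4*O/(-62 + O))
(2468 + L(-182))*(A(-93) + j(-16)) = (2468 - 57*I*√182)*(0 + 4*(-16)/(-62 - 16)) = (2468 - 57*I*√182)*(0 + 4*(-16)/(-78)) = (2468 - 57*I*√182)*(0 + 4*(-16)*(-1/78)) = (2468 - 57*I*√182)*(0 + 32/39) = (2468 - 57*I*√182)*(32/39) = 78976/39 - 608*I*√182/13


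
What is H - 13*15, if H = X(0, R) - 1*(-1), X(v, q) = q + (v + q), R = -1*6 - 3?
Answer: -212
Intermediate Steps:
R = -9 (R = -6 - 3 = -9)
X(v, q) = v + 2*q (X(v, q) = q + (q + v) = v + 2*q)
H = -17 (H = (0 + 2*(-9)) - 1*(-1) = (0 - 18) + 1 = -18 + 1 = -17)
H - 13*15 = -17 - 13*15 = -17 - 195 = -212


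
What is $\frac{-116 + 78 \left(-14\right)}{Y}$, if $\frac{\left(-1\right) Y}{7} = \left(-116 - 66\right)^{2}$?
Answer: $\frac{302}{57967} \approx 0.0052099$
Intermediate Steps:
$Y = -231868$ ($Y = - 7 \left(-116 - 66\right)^{2} = - 7 \left(-182\right)^{2} = \left(-7\right) 33124 = -231868$)
$\frac{-116 + 78 \left(-14\right)}{Y} = \frac{-116 + 78 \left(-14\right)}{-231868} = \left(-116 - 1092\right) \left(- \frac{1}{231868}\right) = \left(-1208\right) \left(- \frac{1}{231868}\right) = \frac{302}{57967}$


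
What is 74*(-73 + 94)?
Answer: 1554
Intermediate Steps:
74*(-73 + 94) = 74*21 = 1554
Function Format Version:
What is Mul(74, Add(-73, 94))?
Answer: 1554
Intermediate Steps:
Mul(74, Add(-73, 94)) = Mul(74, 21) = 1554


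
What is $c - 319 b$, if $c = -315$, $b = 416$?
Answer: $-133019$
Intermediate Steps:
$c - 319 b = -315 - 132704 = -133019$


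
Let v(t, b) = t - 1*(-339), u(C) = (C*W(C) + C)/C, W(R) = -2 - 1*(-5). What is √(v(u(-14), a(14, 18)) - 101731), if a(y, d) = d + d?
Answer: 2*I*√25347 ≈ 318.42*I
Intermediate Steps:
W(R) = 3 (W(R) = -2 + 5 = 3)
a(y, d) = 2*d
u(C) = 4 (u(C) = (C*3 + C)/C = (3*C + C)/C = (4*C)/C = 4)
v(t, b) = 339 + t (v(t, b) = t + 339 = 339 + t)
√(v(u(-14), a(14, 18)) - 101731) = √((339 + 4) - 101731) = √(343 - 101731) = √(-101388) = 2*I*√25347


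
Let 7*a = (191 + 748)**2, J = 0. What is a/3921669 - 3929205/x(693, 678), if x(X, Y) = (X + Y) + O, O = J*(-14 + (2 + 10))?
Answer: -3994891898612/1393935459 ≈ -2865.9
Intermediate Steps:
O = 0 (O = 0*(-14 + (2 + 10)) = 0*(-14 + 12) = 0*(-2) = 0)
a = 881721/7 (a = (191 + 748)**2/7 = (1/7)*939**2 = (1/7)*881721 = 881721/7 ≈ 1.2596e+5)
x(X, Y) = X + Y (x(X, Y) = (X + Y) + 0 = X + Y)
a/3921669 - 3929205/x(693, 678) = (881721/7)/3921669 - 3929205/(693 + 678) = (881721/7)*(1/3921669) - 3929205/1371 = 97969/3050187 - 3929205*1/1371 = 97969/3050187 - 1309735/457 = -3994891898612/1393935459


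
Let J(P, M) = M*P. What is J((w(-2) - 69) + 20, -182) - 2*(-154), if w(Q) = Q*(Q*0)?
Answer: 9226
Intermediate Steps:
w(Q) = 0 (w(Q) = Q*0 = 0)
J((w(-2) - 69) + 20, -182) - 2*(-154) = -182*((0 - 69) + 20) - 2*(-154) = -182*(-69 + 20) + 308 = -182*(-49) + 308 = 8918 + 308 = 9226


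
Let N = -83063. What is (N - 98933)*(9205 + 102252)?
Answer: -20284728172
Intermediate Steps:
(N - 98933)*(9205 + 102252) = (-83063 - 98933)*(9205 + 102252) = -181996*111457 = -20284728172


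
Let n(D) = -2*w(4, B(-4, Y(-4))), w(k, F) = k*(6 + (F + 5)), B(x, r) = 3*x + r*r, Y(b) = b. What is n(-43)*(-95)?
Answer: 11400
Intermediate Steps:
B(x, r) = r**2 + 3*x (B(x, r) = 3*x + r**2 = r**2 + 3*x)
w(k, F) = k*(11 + F) (w(k, F) = k*(6 + (5 + F)) = k*(11 + F))
n(D) = -120 (n(D) = -8*(11 + ((-4)**2 + 3*(-4))) = -8*(11 + (16 - 12)) = -8*(11 + 4) = -8*15 = -2*60 = -120)
n(-43)*(-95) = -120*(-95) = 11400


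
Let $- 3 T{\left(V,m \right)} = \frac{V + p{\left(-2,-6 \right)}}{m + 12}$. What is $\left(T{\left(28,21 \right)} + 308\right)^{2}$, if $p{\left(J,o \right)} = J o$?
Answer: $\frac{927324304}{9801} \approx 94615.0$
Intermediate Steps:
$T{\left(V,m \right)} = - \frac{12 + V}{3 \left(12 + m\right)}$ ($T{\left(V,m \right)} = - \frac{\left(V - -12\right) \frac{1}{m + 12}}{3} = - \frac{\left(V + 12\right) \frac{1}{12 + m}}{3} = - \frac{\left(12 + V\right) \frac{1}{12 + m}}{3} = - \frac{\frac{1}{12 + m} \left(12 + V\right)}{3} = - \frac{12 + V}{3 \left(12 + m\right)}$)
$\left(T{\left(28,21 \right)} + 308\right)^{2} = \left(\frac{-12 - 28}{3 \left(12 + 21\right)} + 308\right)^{2} = \left(\frac{-12 - 28}{3 \cdot 33} + 308\right)^{2} = \left(\frac{1}{3} \cdot \frac{1}{33} \left(-40\right) + 308\right)^{2} = \left(- \frac{40}{99} + 308\right)^{2} = \left(\frac{30452}{99}\right)^{2} = \frac{927324304}{9801}$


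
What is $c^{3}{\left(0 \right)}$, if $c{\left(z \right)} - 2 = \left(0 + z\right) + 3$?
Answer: $125$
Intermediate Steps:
$c{\left(z \right)} = 5 + z$ ($c{\left(z \right)} = 2 + \left(\left(0 + z\right) + 3\right) = 2 + \left(z + 3\right) = 2 + \left(3 + z\right) = 5 + z$)
$c^{3}{\left(0 \right)} = \left(5 + 0\right)^{3} = 5^{3} = 125$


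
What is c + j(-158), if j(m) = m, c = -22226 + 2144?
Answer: -20240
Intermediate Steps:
c = -20082
c + j(-158) = -20082 - 158 = -20240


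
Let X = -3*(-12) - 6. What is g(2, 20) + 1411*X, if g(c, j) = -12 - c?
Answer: 42316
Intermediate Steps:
X = 30 (X = 36 - 6 = 30)
g(2, 20) + 1411*X = (-12 - 1*2) + 1411*30 = (-12 - 2) + 42330 = -14 + 42330 = 42316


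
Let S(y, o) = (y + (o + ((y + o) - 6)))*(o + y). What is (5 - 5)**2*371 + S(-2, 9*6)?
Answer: 5096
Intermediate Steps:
S(y, o) = (o + y)*(-6 + 2*o + 2*y) (S(y, o) = (y + (o + ((o + y) - 6)))*(o + y) = (y + (o + (-6 + o + y)))*(o + y) = (y + (-6 + y + 2*o))*(o + y) = (-6 + 2*o + 2*y)*(o + y) = (o + y)*(-6 + 2*o + 2*y))
(5 - 5)**2*371 + S(-2, 9*6) = (5 - 5)**2*371 + (-54*6 - 6*(-2) + 2*(9*6)**2 + 2*(-2)**2 + 4*(9*6)*(-2)) = 0**2*371 + (-6*54 + 12 + 2*54**2 + 2*4 + 4*54*(-2)) = 0*371 + (-324 + 12 + 2*2916 + 8 - 432) = 0 + (-324 + 12 + 5832 + 8 - 432) = 0 + 5096 = 5096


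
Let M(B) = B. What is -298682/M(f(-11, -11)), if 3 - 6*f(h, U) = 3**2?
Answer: 298682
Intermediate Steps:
f(h, U) = -1 (f(h, U) = 1/2 - 1/6*3**2 = 1/2 - 1/6*9 = 1/2 - 3/2 = -1)
-298682/M(f(-11, -11)) = -298682/(-1) = -298682*(-1) = 298682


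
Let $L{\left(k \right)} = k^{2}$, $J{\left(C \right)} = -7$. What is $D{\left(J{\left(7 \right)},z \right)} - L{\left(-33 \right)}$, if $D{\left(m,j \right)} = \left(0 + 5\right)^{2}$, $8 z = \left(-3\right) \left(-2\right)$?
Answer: $-1064$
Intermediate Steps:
$z = \frac{3}{4}$ ($z = \frac{\left(-3\right) \left(-2\right)}{8} = \frac{1}{8} \cdot 6 = \frac{3}{4} \approx 0.75$)
$D{\left(m,j \right)} = 25$ ($D{\left(m,j \right)} = 5^{2} = 25$)
$D{\left(J{\left(7 \right)},z \right)} - L{\left(-33 \right)} = 25 - \left(-33\right)^{2} = 25 - 1089 = -1064$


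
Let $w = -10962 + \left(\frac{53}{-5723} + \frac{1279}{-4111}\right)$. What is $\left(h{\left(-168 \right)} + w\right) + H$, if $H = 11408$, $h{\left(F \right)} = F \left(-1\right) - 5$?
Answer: $\frac{14320559477}{23527253} \approx 608.68$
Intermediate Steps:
$h{\left(F \right)} = -5 - F$ ($h{\left(F \right)} = - F - 5 = -5 - F$)
$w = - \frac{257913284986}{23527253}$ ($w = -10962 + \left(53 \left(- \frac{1}{5723}\right) + 1279 \left(- \frac{1}{4111}\right)\right) = -10962 - \frac{7537600}{23527253} = - \frac{257913284986}{23527253} \approx -10962.0$)
$\left(h{\left(-168 \right)} + w\right) + H = \left(\left(-5 - -168\right) - \frac{257913284986}{23527253}\right) + 11408 = \left(\left(-5 + 168\right) - \frac{257913284986}{23527253}\right) + 11408 = \left(163 - \frac{257913284986}{23527253}\right) + 11408 = - \frac{254078342747}{23527253} + 11408 = \frac{14320559477}{23527253}$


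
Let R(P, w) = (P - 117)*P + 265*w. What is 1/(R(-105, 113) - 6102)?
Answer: 1/47153 ≈ 2.1208e-5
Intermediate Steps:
R(P, w) = 265*w + P*(-117 + P) (R(P, w) = (-117 + P)*P + 265*w = P*(-117 + P) + 265*w = 265*w + P*(-117 + P))
1/(R(-105, 113) - 6102) = 1/(((-105)² - 117*(-105) + 265*113) - 6102) = 1/((11025 + 12285 + 29945) - 6102) = 1/(53255 - 6102) = 1/47153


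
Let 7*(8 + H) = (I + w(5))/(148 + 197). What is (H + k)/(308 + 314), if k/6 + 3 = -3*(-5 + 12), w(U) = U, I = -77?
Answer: -61192/250355 ≈ -0.24442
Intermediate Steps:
k = -144 (k = -18 + 6*(-3*(-5 + 12)) = -18 + 6*(-3*7) = -18 + 6*(-21) = -18 - 126 = -144)
H = -6464/805 (H = -8 + ((-77 + 5)/(148 + 197))/7 = -8 + (-72/345)/7 = -8 + (-72*1/345)/7 = -8 + (1/7)*(-24/115) = -8 - 24/805 = -6464/805 ≈ -8.0298)
(H + k)/(308 + 314) = (-6464/805 - 144)/(308 + 314) = -122384/805/622 = (1/622)*(-122384/805) = -61192/250355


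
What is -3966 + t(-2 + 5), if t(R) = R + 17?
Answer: -3946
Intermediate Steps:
t(R) = 17 + R
-3966 + t(-2 + 5) = -3966 + (17 + (-2 + 5)) = -3966 + (17 + 3) = -3966 + 20 = -3946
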